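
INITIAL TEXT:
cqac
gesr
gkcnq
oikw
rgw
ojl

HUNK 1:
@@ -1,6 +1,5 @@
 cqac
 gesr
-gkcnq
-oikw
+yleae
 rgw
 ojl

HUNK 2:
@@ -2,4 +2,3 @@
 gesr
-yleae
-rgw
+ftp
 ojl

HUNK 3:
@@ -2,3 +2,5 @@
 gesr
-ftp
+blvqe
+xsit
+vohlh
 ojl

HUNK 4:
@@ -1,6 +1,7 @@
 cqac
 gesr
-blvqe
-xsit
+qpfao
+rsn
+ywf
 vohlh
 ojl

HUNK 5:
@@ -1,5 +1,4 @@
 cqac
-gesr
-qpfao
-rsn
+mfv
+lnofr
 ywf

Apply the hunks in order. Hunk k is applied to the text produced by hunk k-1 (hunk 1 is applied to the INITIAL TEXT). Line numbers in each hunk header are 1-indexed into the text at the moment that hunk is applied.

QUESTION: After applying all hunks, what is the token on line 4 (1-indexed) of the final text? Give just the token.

Answer: ywf

Derivation:
Hunk 1: at line 1 remove [gkcnq,oikw] add [yleae] -> 5 lines: cqac gesr yleae rgw ojl
Hunk 2: at line 2 remove [yleae,rgw] add [ftp] -> 4 lines: cqac gesr ftp ojl
Hunk 3: at line 2 remove [ftp] add [blvqe,xsit,vohlh] -> 6 lines: cqac gesr blvqe xsit vohlh ojl
Hunk 4: at line 1 remove [blvqe,xsit] add [qpfao,rsn,ywf] -> 7 lines: cqac gesr qpfao rsn ywf vohlh ojl
Hunk 5: at line 1 remove [gesr,qpfao,rsn] add [mfv,lnofr] -> 6 lines: cqac mfv lnofr ywf vohlh ojl
Final line 4: ywf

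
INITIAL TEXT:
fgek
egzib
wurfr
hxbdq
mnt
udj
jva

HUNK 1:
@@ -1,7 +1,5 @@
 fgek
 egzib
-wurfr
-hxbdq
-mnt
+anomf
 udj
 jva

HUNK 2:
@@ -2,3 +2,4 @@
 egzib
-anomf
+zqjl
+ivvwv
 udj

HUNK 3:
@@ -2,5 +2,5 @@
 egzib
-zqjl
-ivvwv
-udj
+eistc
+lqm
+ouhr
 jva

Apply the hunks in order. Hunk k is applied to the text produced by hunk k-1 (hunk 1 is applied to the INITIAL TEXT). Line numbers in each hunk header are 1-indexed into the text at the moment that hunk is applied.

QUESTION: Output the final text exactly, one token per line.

Hunk 1: at line 1 remove [wurfr,hxbdq,mnt] add [anomf] -> 5 lines: fgek egzib anomf udj jva
Hunk 2: at line 2 remove [anomf] add [zqjl,ivvwv] -> 6 lines: fgek egzib zqjl ivvwv udj jva
Hunk 3: at line 2 remove [zqjl,ivvwv,udj] add [eistc,lqm,ouhr] -> 6 lines: fgek egzib eistc lqm ouhr jva

Answer: fgek
egzib
eistc
lqm
ouhr
jva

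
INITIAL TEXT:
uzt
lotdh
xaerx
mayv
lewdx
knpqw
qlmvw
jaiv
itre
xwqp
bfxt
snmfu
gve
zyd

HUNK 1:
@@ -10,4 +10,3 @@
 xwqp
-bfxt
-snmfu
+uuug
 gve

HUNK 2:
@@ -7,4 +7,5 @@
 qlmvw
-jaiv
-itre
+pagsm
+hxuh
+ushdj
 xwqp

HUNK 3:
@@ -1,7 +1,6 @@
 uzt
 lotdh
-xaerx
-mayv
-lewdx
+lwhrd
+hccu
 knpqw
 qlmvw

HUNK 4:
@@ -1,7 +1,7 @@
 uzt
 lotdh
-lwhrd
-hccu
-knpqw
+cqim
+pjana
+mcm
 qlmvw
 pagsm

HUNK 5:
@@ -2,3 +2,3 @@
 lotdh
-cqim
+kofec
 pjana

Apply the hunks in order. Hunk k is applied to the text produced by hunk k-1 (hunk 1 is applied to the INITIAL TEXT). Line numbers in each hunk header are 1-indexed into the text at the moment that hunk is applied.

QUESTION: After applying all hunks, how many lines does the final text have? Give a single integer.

Answer: 13

Derivation:
Hunk 1: at line 10 remove [bfxt,snmfu] add [uuug] -> 13 lines: uzt lotdh xaerx mayv lewdx knpqw qlmvw jaiv itre xwqp uuug gve zyd
Hunk 2: at line 7 remove [jaiv,itre] add [pagsm,hxuh,ushdj] -> 14 lines: uzt lotdh xaerx mayv lewdx knpqw qlmvw pagsm hxuh ushdj xwqp uuug gve zyd
Hunk 3: at line 1 remove [xaerx,mayv,lewdx] add [lwhrd,hccu] -> 13 lines: uzt lotdh lwhrd hccu knpqw qlmvw pagsm hxuh ushdj xwqp uuug gve zyd
Hunk 4: at line 1 remove [lwhrd,hccu,knpqw] add [cqim,pjana,mcm] -> 13 lines: uzt lotdh cqim pjana mcm qlmvw pagsm hxuh ushdj xwqp uuug gve zyd
Hunk 5: at line 2 remove [cqim] add [kofec] -> 13 lines: uzt lotdh kofec pjana mcm qlmvw pagsm hxuh ushdj xwqp uuug gve zyd
Final line count: 13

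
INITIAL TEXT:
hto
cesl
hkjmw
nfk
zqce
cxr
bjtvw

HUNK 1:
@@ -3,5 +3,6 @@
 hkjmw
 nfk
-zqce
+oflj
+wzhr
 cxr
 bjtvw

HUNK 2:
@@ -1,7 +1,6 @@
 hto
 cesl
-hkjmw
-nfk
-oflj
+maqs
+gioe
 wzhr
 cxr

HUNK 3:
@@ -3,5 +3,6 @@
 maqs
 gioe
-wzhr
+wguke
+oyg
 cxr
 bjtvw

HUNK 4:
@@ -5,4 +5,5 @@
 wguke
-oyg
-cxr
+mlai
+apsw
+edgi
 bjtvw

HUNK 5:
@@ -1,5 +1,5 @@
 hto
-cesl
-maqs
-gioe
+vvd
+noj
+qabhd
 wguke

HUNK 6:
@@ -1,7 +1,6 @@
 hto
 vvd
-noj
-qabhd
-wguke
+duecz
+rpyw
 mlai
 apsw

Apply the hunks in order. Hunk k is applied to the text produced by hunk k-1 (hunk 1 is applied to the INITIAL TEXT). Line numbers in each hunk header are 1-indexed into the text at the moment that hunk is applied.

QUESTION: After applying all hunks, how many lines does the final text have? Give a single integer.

Hunk 1: at line 3 remove [zqce] add [oflj,wzhr] -> 8 lines: hto cesl hkjmw nfk oflj wzhr cxr bjtvw
Hunk 2: at line 1 remove [hkjmw,nfk,oflj] add [maqs,gioe] -> 7 lines: hto cesl maqs gioe wzhr cxr bjtvw
Hunk 3: at line 3 remove [wzhr] add [wguke,oyg] -> 8 lines: hto cesl maqs gioe wguke oyg cxr bjtvw
Hunk 4: at line 5 remove [oyg,cxr] add [mlai,apsw,edgi] -> 9 lines: hto cesl maqs gioe wguke mlai apsw edgi bjtvw
Hunk 5: at line 1 remove [cesl,maqs,gioe] add [vvd,noj,qabhd] -> 9 lines: hto vvd noj qabhd wguke mlai apsw edgi bjtvw
Hunk 6: at line 1 remove [noj,qabhd,wguke] add [duecz,rpyw] -> 8 lines: hto vvd duecz rpyw mlai apsw edgi bjtvw
Final line count: 8

Answer: 8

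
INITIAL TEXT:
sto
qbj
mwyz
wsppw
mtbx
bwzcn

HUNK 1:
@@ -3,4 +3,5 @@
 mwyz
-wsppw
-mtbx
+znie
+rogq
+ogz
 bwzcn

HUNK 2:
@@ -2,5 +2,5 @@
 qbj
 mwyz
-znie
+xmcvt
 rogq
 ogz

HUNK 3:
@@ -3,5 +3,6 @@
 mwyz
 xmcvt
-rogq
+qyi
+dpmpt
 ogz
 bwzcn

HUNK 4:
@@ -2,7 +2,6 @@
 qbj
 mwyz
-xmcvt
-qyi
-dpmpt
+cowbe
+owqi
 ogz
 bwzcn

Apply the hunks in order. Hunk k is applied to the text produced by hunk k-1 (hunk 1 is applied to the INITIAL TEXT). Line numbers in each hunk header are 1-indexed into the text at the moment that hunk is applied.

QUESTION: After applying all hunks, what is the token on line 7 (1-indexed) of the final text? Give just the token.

Hunk 1: at line 3 remove [wsppw,mtbx] add [znie,rogq,ogz] -> 7 lines: sto qbj mwyz znie rogq ogz bwzcn
Hunk 2: at line 2 remove [znie] add [xmcvt] -> 7 lines: sto qbj mwyz xmcvt rogq ogz bwzcn
Hunk 3: at line 3 remove [rogq] add [qyi,dpmpt] -> 8 lines: sto qbj mwyz xmcvt qyi dpmpt ogz bwzcn
Hunk 4: at line 2 remove [xmcvt,qyi,dpmpt] add [cowbe,owqi] -> 7 lines: sto qbj mwyz cowbe owqi ogz bwzcn
Final line 7: bwzcn

Answer: bwzcn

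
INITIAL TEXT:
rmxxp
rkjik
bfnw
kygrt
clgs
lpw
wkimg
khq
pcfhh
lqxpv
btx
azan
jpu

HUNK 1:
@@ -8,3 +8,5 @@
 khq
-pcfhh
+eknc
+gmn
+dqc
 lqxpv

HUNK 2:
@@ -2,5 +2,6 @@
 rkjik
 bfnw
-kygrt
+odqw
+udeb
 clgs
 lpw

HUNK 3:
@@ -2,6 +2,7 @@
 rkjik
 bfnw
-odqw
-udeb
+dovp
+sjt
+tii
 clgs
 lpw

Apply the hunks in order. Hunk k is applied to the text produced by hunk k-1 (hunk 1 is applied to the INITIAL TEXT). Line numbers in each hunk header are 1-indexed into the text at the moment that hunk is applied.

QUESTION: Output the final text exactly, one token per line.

Answer: rmxxp
rkjik
bfnw
dovp
sjt
tii
clgs
lpw
wkimg
khq
eknc
gmn
dqc
lqxpv
btx
azan
jpu

Derivation:
Hunk 1: at line 8 remove [pcfhh] add [eknc,gmn,dqc] -> 15 lines: rmxxp rkjik bfnw kygrt clgs lpw wkimg khq eknc gmn dqc lqxpv btx azan jpu
Hunk 2: at line 2 remove [kygrt] add [odqw,udeb] -> 16 lines: rmxxp rkjik bfnw odqw udeb clgs lpw wkimg khq eknc gmn dqc lqxpv btx azan jpu
Hunk 3: at line 2 remove [odqw,udeb] add [dovp,sjt,tii] -> 17 lines: rmxxp rkjik bfnw dovp sjt tii clgs lpw wkimg khq eknc gmn dqc lqxpv btx azan jpu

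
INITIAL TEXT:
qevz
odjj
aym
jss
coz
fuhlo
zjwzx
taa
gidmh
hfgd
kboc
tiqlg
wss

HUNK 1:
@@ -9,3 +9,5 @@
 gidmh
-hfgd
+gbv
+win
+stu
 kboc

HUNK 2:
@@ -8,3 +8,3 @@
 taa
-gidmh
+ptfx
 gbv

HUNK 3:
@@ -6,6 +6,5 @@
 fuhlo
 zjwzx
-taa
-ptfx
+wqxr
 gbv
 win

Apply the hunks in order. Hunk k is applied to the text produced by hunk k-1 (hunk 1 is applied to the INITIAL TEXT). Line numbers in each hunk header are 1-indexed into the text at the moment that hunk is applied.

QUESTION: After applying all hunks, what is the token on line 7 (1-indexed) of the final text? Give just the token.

Hunk 1: at line 9 remove [hfgd] add [gbv,win,stu] -> 15 lines: qevz odjj aym jss coz fuhlo zjwzx taa gidmh gbv win stu kboc tiqlg wss
Hunk 2: at line 8 remove [gidmh] add [ptfx] -> 15 lines: qevz odjj aym jss coz fuhlo zjwzx taa ptfx gbv win stu kboc tiqlg wss
Hunk 3: at line 6 remove [taa,ptfx] add [wqxr] -> 14 lines: qevz odjj aym jss coz fuhlo zjwzx wqxr gbv win stu kboc tiqlg wss
Final line 7: zjwzx

Answer: zjwzx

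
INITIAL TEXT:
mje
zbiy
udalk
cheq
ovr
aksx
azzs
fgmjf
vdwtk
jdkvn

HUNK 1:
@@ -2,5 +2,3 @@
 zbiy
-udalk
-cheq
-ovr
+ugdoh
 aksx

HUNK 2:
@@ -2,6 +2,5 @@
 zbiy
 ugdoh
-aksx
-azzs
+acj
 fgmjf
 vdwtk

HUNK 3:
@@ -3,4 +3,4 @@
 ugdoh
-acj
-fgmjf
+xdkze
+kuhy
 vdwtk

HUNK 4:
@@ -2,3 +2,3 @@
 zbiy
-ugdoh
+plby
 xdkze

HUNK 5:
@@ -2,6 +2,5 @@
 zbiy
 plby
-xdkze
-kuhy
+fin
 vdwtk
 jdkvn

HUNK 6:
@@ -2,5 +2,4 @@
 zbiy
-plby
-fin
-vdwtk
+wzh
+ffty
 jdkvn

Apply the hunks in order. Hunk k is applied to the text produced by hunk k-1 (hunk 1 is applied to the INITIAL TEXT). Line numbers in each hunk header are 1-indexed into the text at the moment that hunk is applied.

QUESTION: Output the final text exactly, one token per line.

Hunk 1: at line 2 remove [udalk,cheq,ovr] add [ugdoh] -> 8 lines: mje zbiy ugdoh aksx azzs fgmjf vdwtk jdkvn
Hunk 2: at line 2 remove [aksx,azzs] add [acj] -> 7 lines: mje zbiy ugdoh acj fgmjf vdwtk jdkvn
Hunk 3: at line 3 remove [acj,fgmjf] add [xdkze,kuhy] -> 7 lines: mje zbiy ugdoh xdkze kuhy vdwtk jdkvn
Hunk 4: at line 2 remove [ugdoh] add [plby] -> 7 lines: mje zbiy plby xdkze kuhy vdwtk jdkvn
Hunk 5: at line 2 remove [xdkze,kuhy] add [fin] -> 6 lines: mje zbiy plby fin vdwtk jdkvn
Hunk 6: at line 2 remove [plby,fin,vdwtk] add [wzh,ffty] -> 5 lines: mje zbiy wzh ffty jdkvn

Answer: mje
zbiy
wzh
ffty
jdkvn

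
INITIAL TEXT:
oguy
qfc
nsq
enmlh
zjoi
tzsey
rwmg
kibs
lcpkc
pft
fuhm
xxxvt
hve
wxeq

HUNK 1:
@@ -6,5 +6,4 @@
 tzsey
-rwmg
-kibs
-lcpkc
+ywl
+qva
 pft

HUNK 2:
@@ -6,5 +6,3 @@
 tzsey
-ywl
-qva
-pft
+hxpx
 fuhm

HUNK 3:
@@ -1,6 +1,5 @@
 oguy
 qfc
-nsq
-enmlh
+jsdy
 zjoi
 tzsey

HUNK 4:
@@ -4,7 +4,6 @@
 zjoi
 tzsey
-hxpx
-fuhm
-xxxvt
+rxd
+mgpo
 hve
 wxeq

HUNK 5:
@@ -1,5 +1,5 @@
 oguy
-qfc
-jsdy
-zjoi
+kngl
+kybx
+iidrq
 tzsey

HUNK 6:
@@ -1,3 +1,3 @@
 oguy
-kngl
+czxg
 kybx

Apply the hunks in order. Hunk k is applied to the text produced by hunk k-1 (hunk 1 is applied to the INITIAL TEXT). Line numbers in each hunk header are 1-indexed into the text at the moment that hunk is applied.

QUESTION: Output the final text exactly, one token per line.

Hunk 1: at line 6 remove [rwmg,kibs,lcpkc] add [ywl,qva] -> 13 lines: oguy qfc nsq enmlh zjoi tzsey ywl qva pft fuhm xxxvt hve wxeq
Hunk 2: at line 6 remove [ywl,qva,pft] add [hxpx] -> 11 lines: oguy qfc nsq enmlh zjoi tzsey hxpx fuhm xxxvt hve wxeq
Hunk 3: at line 1 remove [nsq,enmlh] add [jsdy] -> 10 lines: oguy qfc jsdy zjoi tzsey hxpx fuhm xxxvt hve wxeq
Hunk 4: at line 4 remove [hxpx,fuhm,xxxvt] add [rxd,mgpo] -> 9 lines: oguy qfc jsdy zjoi tzsey rxd mgpo hve wxeq
Hunk 5: at line 1 remove [qfc,jsdy,zjoi] add [kngl,kybx,iidrq] -> 9 lines: oguy kngl kybx iidrq tzsey rxd mgpo hve wxeq
Hunk 6: at line 1 remove [kngl] add [czxg] -> 9 lines: oguy czxg kybx iidrq tzsey rxd mgpo hve wxeq

Answer: oguy
czxg
kybx
iidrq
tzsey
rxd
mgpo
hve
wxeq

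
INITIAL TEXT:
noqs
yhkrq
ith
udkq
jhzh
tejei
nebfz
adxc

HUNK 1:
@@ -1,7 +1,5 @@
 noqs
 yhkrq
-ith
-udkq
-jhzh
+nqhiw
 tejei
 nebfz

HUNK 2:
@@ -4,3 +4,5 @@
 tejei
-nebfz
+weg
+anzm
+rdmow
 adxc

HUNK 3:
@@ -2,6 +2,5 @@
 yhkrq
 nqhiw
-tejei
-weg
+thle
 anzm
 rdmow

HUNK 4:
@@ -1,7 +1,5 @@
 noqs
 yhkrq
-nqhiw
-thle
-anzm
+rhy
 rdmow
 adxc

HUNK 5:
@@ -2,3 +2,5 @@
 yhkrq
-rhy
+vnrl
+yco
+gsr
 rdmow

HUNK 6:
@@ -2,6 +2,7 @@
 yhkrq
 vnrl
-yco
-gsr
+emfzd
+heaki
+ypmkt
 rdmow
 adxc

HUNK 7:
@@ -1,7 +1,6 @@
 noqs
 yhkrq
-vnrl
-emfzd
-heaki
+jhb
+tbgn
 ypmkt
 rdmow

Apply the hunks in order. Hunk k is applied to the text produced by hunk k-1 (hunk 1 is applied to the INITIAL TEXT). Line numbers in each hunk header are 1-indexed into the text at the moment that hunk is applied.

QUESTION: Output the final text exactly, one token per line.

Hunk 1: at line 1 remove [ith,udkq,jhzh] add [nqhiw] -> 6 lines: noqs yhkrq nqhiw tejei nebfz adxc
Hunk 2: at line 4 remove [nebfz] add [weg,anzm,rdmow] -> 8 lines: noqs yhkrq nqhiw tejei weg anzm rdmow adxc
Hunk 3: at line 2 remove [tejei,weg] add [thle] -> 7 lines: noqs yhkrq nqhiw thle anzm rdmow adxc
Hunk 4: at line 1 remove [nqhiw,thle,anzm] add [rhy] -> 5 lines: noqs yhkrq rhy rdmow adxc
Hunk 5: at line 2 remove [rhy] add [vnrl,yco,gsr] -> 7 lines: noqs yhkrq vnrl yco gsr rdmow adxc
Hunk 6: at line 2 remove [yco,gsr] add [emfzd,heaki,ypmkt] -> 8 lines: noqs yhkrq vnrl emfzd heaki ypmkt rdmow adxc
Hunk 7: at line 1 remove [vnrl,emfzd,heaki] add [jhb,tbgn] -> 7 lines: noqs yhkrq jhb tbgn ypmkt rdmow adxc

Answer: noqs
yhkrq
jhb
tbgn
ypmkt
rdmow
adxc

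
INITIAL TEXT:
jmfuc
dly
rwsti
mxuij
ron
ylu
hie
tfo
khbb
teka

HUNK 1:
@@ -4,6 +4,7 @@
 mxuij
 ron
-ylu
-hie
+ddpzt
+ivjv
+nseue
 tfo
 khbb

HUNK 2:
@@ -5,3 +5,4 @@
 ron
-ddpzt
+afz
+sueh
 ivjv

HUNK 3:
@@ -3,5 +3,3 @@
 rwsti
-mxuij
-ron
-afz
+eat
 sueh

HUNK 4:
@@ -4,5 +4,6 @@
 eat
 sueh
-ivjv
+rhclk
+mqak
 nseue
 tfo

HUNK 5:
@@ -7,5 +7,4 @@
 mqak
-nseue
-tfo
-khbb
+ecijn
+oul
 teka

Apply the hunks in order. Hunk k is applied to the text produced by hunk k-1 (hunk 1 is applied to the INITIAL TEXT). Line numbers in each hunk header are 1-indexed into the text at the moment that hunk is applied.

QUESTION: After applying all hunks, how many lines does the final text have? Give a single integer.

Hunk 1: at line 4 remove [ylu,hie] add [ddpzt,ivjv,nseue] -> 11 lines: jmfuc dly rwsti mxuij ron ddpzt ivjv nseue tfo khbb teka
Hunk 2: at line 5 remove [ddpzt] add [afz,sueh] -> 12 lines: jmfuc dly rwsti mxuij ron afz sueh ivjv nseue tfo khbb teka
Hunk 3: at line 3 remove [mxuij,ron,afz] add [eat] -> 10 lines: jmfuc dly rwsti eat sueh ivjv nseue tfo khbb teka
Hunk 4: at line 4 remove [ivjv] add [rhclk,mqak] -> 11 lines: jmfuc dly rwsti eat sueh rhclk mqak nseue tfo khbb teka
Hunk 5: at line 7 remove [nseue,tfo,khbb] add [ecijn,oul] -> 10 lines: jmfuc dly rwsti eat sueh rhclk mqak ecijn oul teka
Final line count: 10

Answer: 10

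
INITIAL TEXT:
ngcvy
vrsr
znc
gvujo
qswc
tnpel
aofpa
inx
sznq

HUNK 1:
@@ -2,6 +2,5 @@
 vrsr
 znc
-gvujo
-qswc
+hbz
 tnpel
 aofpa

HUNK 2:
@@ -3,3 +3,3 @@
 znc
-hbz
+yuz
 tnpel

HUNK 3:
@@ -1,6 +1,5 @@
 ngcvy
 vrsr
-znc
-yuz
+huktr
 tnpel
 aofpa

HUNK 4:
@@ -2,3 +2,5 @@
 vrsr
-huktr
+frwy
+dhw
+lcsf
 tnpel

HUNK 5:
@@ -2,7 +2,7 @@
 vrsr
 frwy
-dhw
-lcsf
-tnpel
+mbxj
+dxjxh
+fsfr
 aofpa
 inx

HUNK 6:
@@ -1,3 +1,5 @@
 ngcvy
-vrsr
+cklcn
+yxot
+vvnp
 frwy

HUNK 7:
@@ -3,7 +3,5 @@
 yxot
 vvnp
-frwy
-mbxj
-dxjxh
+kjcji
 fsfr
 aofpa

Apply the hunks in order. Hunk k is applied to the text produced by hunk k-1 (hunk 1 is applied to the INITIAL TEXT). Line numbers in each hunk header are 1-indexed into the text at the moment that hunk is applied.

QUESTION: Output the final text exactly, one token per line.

Hunk 1: at line 2 remove [gvujo,qswc] add [hbz] -> 8 lines: ngcvy vrsr znc hbz tnpel aofpa inx sznq
Hunk 2: at line 3 remove [hbz] add [yuz] -> 8 lines: ngcvy vrsr znc yuz tnpel aofpa inx sznq
Hunk 3: at line 1 remove [znc,yuz] add [huktr] -> 7 lines: ngcvy vrsr huktr tnpel aofpa inx sznq
Hunk 4: at line 2 remove [huktr] add [frwy,dhw,lcsf] -> 9 lines: ngcvy vrsr frwy dhw lcsf tnpel aofpa inx sznq
Hunk 5: at line 2 remove [dhw,lcsf,tnpel] add [mbxj,dxjxh,fsfr] -> 9 lines: ngcvy vrsr frwy mbxj dxjxh fsfr aofpa inx sznq
Hunk 6: at line 1 remove [vrsr] add [cklcn,yxot,vvnp] -> 11 lines: ngcvy cklcn yxot vvnp frwy mbxj dxjxh fsfr aofpa inx sznq
Hunk 7: at line 3 remove [frwy,mbxj,dxjxh] add [kjcji] -> 9 lines: ngcvy cklcn yxot vvnp kjcji fsfr aofpa inx sznq

Answer: ngcvy
cklcn
yxot
vvnp
kjcji
fsfr
aofpa
inx
sznq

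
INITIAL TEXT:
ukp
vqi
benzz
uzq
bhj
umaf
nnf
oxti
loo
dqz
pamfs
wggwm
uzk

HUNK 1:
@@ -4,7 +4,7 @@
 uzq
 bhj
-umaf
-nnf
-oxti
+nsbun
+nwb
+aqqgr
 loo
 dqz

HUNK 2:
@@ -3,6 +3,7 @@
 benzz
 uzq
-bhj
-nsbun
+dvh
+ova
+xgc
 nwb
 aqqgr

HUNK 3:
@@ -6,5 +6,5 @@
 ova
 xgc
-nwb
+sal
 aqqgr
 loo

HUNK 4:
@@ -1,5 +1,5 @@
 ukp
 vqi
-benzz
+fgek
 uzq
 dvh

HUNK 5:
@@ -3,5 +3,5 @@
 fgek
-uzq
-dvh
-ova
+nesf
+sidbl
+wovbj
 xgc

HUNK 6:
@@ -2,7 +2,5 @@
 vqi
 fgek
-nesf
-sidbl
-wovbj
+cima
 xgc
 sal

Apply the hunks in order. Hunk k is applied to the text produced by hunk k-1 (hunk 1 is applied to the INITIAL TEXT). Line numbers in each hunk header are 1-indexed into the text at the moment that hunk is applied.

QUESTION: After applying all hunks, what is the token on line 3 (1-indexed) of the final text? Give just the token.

Hunk 1: at line 4 remove [umaf,nnf,oxti] add [nsbun,nwb,aqqgr] -> 13 lines: ukp vqi benzz uzq bhj nsbun nwb aqqgr loo dqz pamfs wggwm uzk
Hunk 2: at line 3 remove [bhj,nsbun] add [dvh,ova,xgc] -> 14 lines: ukp vqi benzz uzq dvh ova xgc nwb aqqgr loo dqz pamfs wggwm uzk
Hunk 3: at line 6 remove [nwb] add [sal] -> 14 lines: ukp vqi benzz uzq dvh ova xgc sal aqqgr loo dqz pamfs wggwm uzk
Hunk 4: at line 1 remove [benzz] add [fgek] -> 14 lines: ukp vqi fgek uzq dvh ova xgc sal aqqgr loo dqz pamfs wggwm uzk
Hunk 5: at line 3 remove [uzq,dvh,ova] add [nesf,sidbl,wovbj] -> 14 lines: ukp vqi fgek nesf sidbl wovbj xgc sal aqqgr loo dqz pamfs wggwm uzk
Hunk 6: at line 2 remove [nesf,sidbl,wovbj] add [cima] -> 12 lines: ukp vqi fgek cima xgc sal aqqgr loo dqz pamfs wggwm uzk
Final line 3: fgek

Answer: fgek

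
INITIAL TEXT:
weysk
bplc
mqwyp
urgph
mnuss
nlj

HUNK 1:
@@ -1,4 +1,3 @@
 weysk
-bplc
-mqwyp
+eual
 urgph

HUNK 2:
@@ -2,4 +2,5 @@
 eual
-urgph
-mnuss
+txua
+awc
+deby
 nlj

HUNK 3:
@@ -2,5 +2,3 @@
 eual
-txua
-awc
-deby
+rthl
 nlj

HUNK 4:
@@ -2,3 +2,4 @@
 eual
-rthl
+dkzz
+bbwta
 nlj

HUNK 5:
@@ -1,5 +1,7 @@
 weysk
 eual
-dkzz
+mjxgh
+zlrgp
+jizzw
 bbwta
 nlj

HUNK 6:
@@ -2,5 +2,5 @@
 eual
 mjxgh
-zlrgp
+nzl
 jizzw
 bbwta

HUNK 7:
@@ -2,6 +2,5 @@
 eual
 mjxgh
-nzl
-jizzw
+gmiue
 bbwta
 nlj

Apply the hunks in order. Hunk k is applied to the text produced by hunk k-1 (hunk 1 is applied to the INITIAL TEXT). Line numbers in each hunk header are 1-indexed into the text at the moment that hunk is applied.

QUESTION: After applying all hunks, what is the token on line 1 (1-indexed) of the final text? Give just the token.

Answer: weysk

Derivation:
Hunk 1: at line 1 remove [bplc,mqwyp] add [eual] -> 5 lines: weysk eual urgph mnuss nlj
Hunk 2: at line 2 remove [urgph,mnuss] add [txua,awc,deby] -> 6 lines: weysk eual txua awc deby nlj
Hunk 3: at line 2 remove [txua,awc,deby] add [rthl] -> 4 lines: weysk eual rthl nlj
Hunk 4: at line 2 remove [rthl] add [dkzz,bbwta] -> 5 lines: weysk eual dkzz bbwta nlj
Hunk 5: at line 1 remove [dkzz] add [mjxgh,zlrgp,jizzw] -> 7 lines: weysk eual mjxgh zlrgp jizzw bbwta nlj
Hunk 6: at line 2 remove [zlrgp] add [nzl] -> 7 lines: weysk eual mjxgh nzl jizzw bbwta nlj
Hunk 7: at line 2 remove [nzl,jizzw] add [gmiue] -> 6 lines: weysk eual mjxgh gmiue bbwta nlj
Final line 1: weysk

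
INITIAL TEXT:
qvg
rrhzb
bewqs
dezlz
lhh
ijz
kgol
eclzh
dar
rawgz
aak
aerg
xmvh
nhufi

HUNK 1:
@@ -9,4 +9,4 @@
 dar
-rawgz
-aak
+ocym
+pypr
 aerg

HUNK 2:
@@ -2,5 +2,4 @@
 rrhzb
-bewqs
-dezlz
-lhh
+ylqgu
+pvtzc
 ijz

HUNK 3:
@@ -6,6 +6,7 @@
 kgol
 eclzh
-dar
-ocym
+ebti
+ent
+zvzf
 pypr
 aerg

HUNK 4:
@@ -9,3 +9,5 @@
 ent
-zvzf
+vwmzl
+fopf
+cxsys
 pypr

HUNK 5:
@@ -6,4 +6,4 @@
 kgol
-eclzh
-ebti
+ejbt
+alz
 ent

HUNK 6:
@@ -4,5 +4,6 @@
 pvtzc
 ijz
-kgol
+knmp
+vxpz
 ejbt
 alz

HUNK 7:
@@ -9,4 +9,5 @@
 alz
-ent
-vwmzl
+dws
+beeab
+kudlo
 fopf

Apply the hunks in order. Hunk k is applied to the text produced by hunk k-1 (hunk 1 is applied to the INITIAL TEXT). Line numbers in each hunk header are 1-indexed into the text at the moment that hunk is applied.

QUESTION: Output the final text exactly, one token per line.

Hunk 1: at line 9 remove [rawgz,aak] add [ocym,pypr] -> 14 lines: qvg rrhzb bewqs dezlz lhh ijz kgol eclzh dar ocym pypr aerg xmvh nhufi
Hunk 2: at line 2 remove [bewqs,dezlz,lhh] add [ylqgu,pvtzc] -> 13 lines: qvg rrhzb ylqgu pvtzc ijz kgol eclzh dar ocym pypr aerg xmvh nhufi
Hunk 3: at line 6 remove [dar,ocym] add [ebti,ent,zvzf] -> 14 lines: qvg rrhzb ylqgu pvtzc ijz kgol eclzh ebti ent zvzf pypr aerg xmvh nhufi
Hunk 4: at line 9 remove [zvzf] add [vwmzl,fopf,cxsys] -> 16 lines: qvg rrhzb ylqgu pvtzc ijz kgol eclzh ebti ent vwmzl fopf cxsys pypr aerg xmvh nhufi
Hunk 5: at line 6 remove [eclzh,ebti] add [ejbt,alz] -> 16 lines: qvg rrhzb ylqgu pvtzc ijz kgol ejbt alz ent vwmzl fopf cxsys pypr aerg xmvh nhufi
Hunk 6: at line 4 remove [kgol] add [knmp,vxpz] -> 17 lines: qvg rrhzb ylqgu pvtzc ijz knmp vxpz ejbt alz ent vwmzl fopf cxsys pypr aerg xmvh nhufi
Hunk 7: at line 9 remove [ent,vwmzl] add [dws,beeab,kudlo] -> 18 lines: qvg rrhzb ylqgu pvtzc ijz knmp vxpz ejbt alz dws beeab kudlo fopf cxsys pypr aerg xmvh nhufi

Answer: qvg
rrhzb
ylqgu
pvtzc
ijz
knmp
vxpz
ejbt
alz
dws
beeab
kudlo
fopf
cxsys
pypr
aerg
xmvh
nhufi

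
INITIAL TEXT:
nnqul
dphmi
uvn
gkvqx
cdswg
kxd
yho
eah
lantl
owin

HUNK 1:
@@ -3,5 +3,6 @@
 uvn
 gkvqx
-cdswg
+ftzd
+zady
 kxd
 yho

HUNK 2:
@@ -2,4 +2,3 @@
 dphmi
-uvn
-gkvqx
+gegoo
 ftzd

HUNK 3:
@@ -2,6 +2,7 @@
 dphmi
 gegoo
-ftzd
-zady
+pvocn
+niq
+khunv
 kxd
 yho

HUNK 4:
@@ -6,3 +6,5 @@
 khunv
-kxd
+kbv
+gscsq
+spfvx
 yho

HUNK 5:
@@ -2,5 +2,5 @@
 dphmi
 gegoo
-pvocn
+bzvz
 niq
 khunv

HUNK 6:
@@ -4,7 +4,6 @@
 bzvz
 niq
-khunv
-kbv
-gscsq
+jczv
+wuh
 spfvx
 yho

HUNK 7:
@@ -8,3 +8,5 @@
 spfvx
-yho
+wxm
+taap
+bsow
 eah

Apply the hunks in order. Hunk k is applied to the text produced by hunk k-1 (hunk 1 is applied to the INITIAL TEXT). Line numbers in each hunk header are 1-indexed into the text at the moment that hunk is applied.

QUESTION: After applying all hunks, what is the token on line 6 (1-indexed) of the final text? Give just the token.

Hunk 1: at line 3 remove [cdswg] add [ftzd,zady] -> 11 lines: nnqul dphmi uvn gkvqx ftzd zady kxd yho eah lantl owin
Hunk 2: at line 2 remove [uvn,gkvqx] add [gegoo] -> 10 lines: nnqul dphmi gegoo ftzd zady kxd yho eah lantl owin
Hunk 3: at line 2 remove [ftzd,zady] add [pvocn,niq,khunv] -> 11 lines: nnqul dphmi gegoo pvocn niq khunv kxd yho eah lantl owin
Hunk 4: at line 6 remove [kxd] add [kbv,gscsq,spfvx] -> 13 lines: nnqul dphmi gegoo pvocn niq khunv kbv gscsq spfvx yho eah lantl owin
Hunk 5: at line 2 remove [pvocn] add [bzvz] -> 13 lines: nnqul dphmi gegoo bzvz niq khunv kbv gscsq spfvx yho eah lantl owin
Hunk 6: at line 4 remove [khunv,kbv,gscsq] add [jczv,wuh] -> 12 lines: nnqul dphmi gegoo bzvz niq jczv wuh spfvx yho eah lantl owin
Hunk 7: at line 8 remove [yho] add [wxm,taap,bsow] -> 14 lines: nnqul dphmi gegoo bzvz niq jczv wuh spfvx wxm taap bsow eah lantl owin
Final line 6: jczv

Answer: jczv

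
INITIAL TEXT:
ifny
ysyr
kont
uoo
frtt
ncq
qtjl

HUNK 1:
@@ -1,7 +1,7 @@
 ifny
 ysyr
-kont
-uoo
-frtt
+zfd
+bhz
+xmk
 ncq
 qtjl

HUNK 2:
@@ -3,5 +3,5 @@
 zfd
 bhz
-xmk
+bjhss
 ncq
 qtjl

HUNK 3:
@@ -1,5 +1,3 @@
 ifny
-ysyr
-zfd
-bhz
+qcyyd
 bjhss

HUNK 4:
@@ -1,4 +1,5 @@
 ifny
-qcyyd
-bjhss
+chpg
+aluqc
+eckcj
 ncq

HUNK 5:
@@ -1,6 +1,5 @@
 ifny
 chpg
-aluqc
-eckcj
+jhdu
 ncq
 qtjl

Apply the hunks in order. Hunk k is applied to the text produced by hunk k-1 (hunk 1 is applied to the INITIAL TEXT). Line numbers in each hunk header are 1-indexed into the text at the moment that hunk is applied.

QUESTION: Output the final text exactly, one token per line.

Hunk 1: at line 1 remove [kont,uoo,frtt] add [zfd,bhz,xmk] -> 7 lines: ifny ysyr zfd bhz xmk ncq qtjl
Hunk 2: at line 3 remove [xmk] add [bjhss] -> 7 lines: ifny ysyr zfd bhz bjhss ncq qtjl
Hunk 3: at line 1 remove [ysyr,zfd,bhz] add [qcyyd] -> 5 lines: ifny qcyyd bjhss ncq qtjl
Hunk 4: at line 1 remove [qcyyd,bjhss] add [chpg,aluqc,eckcj] -> 6 lines: ifny chpg aluqc eckcj ncq qtjl
Hunk 5: at line 1 remove [aluqc,eckcj] add [jhdu] -> 5 lines: ifny chpg jhdu ncq qtjl

Answer: ifny
chpg
jhdu
ncq
qtjl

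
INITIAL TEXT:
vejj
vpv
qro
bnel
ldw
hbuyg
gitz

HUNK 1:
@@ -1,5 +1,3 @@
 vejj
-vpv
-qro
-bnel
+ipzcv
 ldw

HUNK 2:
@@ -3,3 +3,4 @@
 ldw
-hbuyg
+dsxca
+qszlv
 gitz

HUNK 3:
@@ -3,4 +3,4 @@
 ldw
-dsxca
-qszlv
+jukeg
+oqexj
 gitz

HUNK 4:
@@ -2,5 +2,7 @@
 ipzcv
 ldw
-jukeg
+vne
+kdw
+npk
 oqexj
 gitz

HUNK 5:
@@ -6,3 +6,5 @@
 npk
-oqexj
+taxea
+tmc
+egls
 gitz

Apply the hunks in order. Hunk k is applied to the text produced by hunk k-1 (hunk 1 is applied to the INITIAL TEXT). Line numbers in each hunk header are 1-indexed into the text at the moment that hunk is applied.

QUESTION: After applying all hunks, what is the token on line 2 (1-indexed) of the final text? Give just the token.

Hunk 1: at line 1 remove [vpv,qro,bnel] add [ipzcv] -> 5 lines: vejj ipzcv ldw hbuyg gitz
Hunk 2: at line 3 remove [hbuyg] add [dsxca,qszlv] -> 6 lines: vejj ipzcv ldw dsxca qszlv gitz
Hunk 3: at line 3 remove [dsxca,qszlv] add [jukeg,oqexj] -> 6 lines: vejj ipzcv ldw jukeg oqexj gitz
Hunk 4: at line 2 remove [jukeg] add [vne,kdw,npk] -> 8 lines: vejj ipzcv ldw vne kdw npk oqexj gitz
Hunk 5: at line 6 remove [oqexj] add [taxea,tmc,egls] -> 10 lines: vejj ipzcv ldw vne kdw npk taxea tmc egls gitz
Final line 2: ipzcv

Answer: ipzcv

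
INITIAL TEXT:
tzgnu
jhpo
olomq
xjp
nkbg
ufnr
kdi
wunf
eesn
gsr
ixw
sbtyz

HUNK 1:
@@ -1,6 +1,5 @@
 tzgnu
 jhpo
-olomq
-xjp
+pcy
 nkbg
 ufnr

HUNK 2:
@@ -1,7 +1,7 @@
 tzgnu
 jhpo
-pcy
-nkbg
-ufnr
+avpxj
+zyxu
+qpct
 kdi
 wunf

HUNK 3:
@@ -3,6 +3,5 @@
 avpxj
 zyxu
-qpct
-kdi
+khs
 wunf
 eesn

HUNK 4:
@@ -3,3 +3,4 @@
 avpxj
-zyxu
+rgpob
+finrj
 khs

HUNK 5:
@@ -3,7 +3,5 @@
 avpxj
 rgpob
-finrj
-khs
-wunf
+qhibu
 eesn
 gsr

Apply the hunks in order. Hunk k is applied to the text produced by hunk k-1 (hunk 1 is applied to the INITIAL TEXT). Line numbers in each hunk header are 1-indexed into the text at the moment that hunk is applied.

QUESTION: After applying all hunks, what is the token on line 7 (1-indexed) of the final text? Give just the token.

Hunk 1: at line 1 remove [olomq,xjp] add [pcy] -> 11 lines: tzgnu jhpo pcy nkbg ufnr kdi wunf eesn gsr ixw sbtyz
Hunk 2: at line 1 remove [pcy,nkbg,ufnr] add [avpxj,zyxu,qpct] -> 11 lines: tzgnu jhpo avpxj zyxu qpct kdi wunf eesn gsr ixw sbtyz
Hunk 3: at line 3 remove [qpct,kdi] add [khs] -> 10 lines: tzgnu jhpo avpxj zyxu khs wunf eesn gsr ixw sbtyz
Hunk 4: at line 3 remove [zyxu] add [rgpob,finrj] -> 11 lines: tzgnu jhpo avpxj rgpob finrj khs wunf eesn gsr ixw sbtyz
Hunk 5: at line 3 remove [finrj,khs,wunf] add [qhibu] -> 9 lines: tzgnu jhpo avpxj rgpob qhibu eesn gsr ixw sbtyz
Final line 7: gsr

Answer: gsr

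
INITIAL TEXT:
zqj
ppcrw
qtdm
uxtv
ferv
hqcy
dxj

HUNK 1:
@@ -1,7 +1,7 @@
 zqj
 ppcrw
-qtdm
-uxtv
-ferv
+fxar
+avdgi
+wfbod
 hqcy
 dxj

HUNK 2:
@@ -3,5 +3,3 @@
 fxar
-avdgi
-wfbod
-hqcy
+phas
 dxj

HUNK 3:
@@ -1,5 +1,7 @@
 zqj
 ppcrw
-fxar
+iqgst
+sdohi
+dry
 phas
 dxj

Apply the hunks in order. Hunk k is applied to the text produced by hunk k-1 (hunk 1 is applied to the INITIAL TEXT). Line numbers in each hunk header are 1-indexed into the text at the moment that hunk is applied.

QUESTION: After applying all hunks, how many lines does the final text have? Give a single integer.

Answer: 7

Derivation:
Hunk 1: at line 1 remove [qtdm,uxtv,ferv] add [fxar,avdgi,wfbod] -> 7 lines: zqj ppcrw fxar avdgi wfbod hqcy dxj
Hunk 2: at line 3 remove [avdgi,wfbod,hqcy] add [phas] -> 5 lines: zqj ppcrw fxar phas dxj
Hunk 3: at line 1 remove [fxar] add [iqgst,sdohi,dry] -> 7 lines: zqj ppcrw iqgst sdohi dry phas dxj
Final line count: 7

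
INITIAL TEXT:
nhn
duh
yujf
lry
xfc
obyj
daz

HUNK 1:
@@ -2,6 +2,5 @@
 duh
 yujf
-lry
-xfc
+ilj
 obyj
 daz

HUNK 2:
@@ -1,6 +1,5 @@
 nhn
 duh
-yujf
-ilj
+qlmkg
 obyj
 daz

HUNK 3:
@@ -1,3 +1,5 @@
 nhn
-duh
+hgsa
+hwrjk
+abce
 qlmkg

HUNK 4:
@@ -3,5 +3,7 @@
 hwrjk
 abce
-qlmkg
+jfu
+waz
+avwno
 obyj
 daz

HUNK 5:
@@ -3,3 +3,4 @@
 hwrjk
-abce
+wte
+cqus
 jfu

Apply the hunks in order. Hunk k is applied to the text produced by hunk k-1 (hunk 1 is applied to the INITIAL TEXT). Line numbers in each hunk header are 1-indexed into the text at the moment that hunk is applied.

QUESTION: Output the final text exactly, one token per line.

Answer: nhn
hgsa
hwrjk
wte
cqus
jfu
waz
avwno
obyj
daz

Derivation:
Hunk 1: at line 2 remove [lry,xfc] add [ilj] -> 6 lines: nhn duh yujf ilj obyj daz
Hunk 2: at line 1 remove [yujf,ilj] add [qlmkg] -> 5 lines: nhn duh qlmkg obyj daz
Hunk 3: at line 1 remove [duh] add [hgsa,hwrjk,abce] -> 7 lines: nhn hgsa hwrjk abce qlmkg obyj daz
Hunk 4: at line 3 remove [qlmkg] add [jfu,waz,avwno] -> 9 lines: nhn hgsa hwrjk abce jfu waz avwno obyj daz
Hunk 5: at line 3 remove [abce] add [wte,cqus] -> 10 lines: nhn hgsa hwrjk wte cqus jfu waz avwno obyj daz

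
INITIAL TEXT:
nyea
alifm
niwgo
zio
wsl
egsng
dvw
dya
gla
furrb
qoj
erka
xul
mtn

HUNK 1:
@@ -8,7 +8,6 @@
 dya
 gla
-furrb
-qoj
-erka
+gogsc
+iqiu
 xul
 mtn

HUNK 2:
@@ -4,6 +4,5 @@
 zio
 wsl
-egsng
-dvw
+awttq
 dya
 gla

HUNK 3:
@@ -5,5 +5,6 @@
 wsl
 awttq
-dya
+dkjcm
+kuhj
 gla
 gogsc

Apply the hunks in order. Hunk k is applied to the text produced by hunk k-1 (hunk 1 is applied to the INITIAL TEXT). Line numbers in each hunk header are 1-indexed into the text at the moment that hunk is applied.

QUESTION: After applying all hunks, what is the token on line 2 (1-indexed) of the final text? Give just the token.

Hunk 1: at line 8 remove [furrb,qoj,erka] add [gogsc,iqiu] -> 13 lines: nyea alifm niwgo zio wsl egsng dvw dya gla gogsc iqiu xul mtn
Hunk 2: at line 4 remove [egsng,dvw] add [awttq] -> 12 lines: nyea alifm niwgo zio wsl awttq dya gla gogsc iqiu xul mtn
Hunk 3: at line 5 remove [dya] add [dkjcm,kuhj] -> 13 lines: nyea alifm niwgo zio wsl awttq dkjcm kuhj gla gogsc iqiu xul mtn
Final line 2: alifm

Answer: alifm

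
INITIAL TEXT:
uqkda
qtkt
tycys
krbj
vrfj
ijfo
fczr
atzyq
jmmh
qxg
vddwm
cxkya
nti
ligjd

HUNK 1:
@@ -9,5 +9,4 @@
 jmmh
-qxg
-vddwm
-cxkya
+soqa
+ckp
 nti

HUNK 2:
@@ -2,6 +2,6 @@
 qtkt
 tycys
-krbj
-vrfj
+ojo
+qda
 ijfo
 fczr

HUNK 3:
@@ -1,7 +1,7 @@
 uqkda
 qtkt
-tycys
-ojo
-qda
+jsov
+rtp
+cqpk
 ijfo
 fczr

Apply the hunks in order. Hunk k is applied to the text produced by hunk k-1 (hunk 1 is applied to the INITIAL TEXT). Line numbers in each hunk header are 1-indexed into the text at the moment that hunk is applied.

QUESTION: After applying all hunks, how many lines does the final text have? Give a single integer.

Answer: 13

Derivation:
Hunk 1: at line 9 remove [qxg,vddwm,cxkya] add [soqa,ckp] -> 13 lines: uqkda qtkt tycys krbj vrfj ijfo fczr atzyq jmmh soqa ckp nti ligjd
Hunk 2: at line 2 remove [krbj,vrfj] add [ojo,qda] -> 13 lines: uqkda qtkt tycys ojo qda ijfo fczr atzyq jmmh soqa ckp nti ligjd
Hunk 3: at line 1 remove [tycys,ojo,qda] add [jsov,rtp,cqpk] -> 13 lines: uqkda qtkt jsov rtp cqpk ijfo fczr atzyq jmmh soqa ckp nti ligjd
Final line count: 13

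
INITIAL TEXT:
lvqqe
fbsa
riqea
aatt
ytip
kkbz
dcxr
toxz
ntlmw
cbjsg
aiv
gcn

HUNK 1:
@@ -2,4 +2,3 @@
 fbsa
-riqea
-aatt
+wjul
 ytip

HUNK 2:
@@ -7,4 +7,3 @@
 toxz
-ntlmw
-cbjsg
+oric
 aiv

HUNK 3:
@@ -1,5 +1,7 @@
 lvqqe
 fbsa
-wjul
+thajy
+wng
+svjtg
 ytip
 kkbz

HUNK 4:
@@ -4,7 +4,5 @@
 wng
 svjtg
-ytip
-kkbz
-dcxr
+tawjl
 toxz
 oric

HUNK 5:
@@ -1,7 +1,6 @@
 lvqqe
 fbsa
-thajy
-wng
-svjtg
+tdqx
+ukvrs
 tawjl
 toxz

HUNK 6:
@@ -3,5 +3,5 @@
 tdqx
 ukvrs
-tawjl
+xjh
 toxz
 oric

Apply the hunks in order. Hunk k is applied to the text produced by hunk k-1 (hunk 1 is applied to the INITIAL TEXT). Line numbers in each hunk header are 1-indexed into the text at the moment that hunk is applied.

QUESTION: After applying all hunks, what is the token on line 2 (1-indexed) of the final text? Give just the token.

Hunk 1: at line 2 remove [riqea,aatt] add [wjul] -> 11 lines: lvqqe fbsa wjul ytip kkbz dcxr toxz ntlmw cbjsg aiv gcn
Hunk 2: at line 7 remove [ntlmw,cbjsg] add [oric] -> 10 lines: lvqqe fbsa wjul ytip kkbz dcxr toxz oric aiv gcn
Hunk 3: at line 1 remove [wjul] add [thajy,wng,svjtg] -> 12 lines: lvqqe fbsa thajy wng svjtg ytip kkbz dcxr toxz oric aiv gcn
Hunk 4: at line 4 remove [ytip,kkbz,dcxr] add [tawjl] -> 10 lines: lvqqe fbsa thajy wng svjtg tawjl toxz oric aiv gcn
Hunk 5: at line 1 remove [thajy,wng,svjtg] add [tdqx,ukvrs] -> 9 lines: lvqqe fbsa tdqx ukvrs tawjl toxz oric aiv gcn
Hunk 6: at line 3 remove [tawjl] add [xjh] -> 9 lines: lvqqe fbsa tdqx ukvrs xjh toxz oric aiv gcn
Final line 2: fbsa

Answer: fbsa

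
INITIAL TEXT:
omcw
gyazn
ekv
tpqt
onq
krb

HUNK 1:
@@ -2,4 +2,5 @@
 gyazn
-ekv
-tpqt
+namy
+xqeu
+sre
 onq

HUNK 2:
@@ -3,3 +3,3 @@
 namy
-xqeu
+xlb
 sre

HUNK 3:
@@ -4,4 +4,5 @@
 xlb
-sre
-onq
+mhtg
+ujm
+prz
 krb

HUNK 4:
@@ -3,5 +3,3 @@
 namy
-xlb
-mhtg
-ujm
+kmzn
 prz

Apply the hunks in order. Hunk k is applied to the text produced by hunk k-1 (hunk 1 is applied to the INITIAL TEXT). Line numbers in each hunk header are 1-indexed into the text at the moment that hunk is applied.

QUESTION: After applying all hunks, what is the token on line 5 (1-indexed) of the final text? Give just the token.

Answer: prz

Derivation:
Hunk 1: at line 2 remove [ekv,tpqt] add [namy,xqeu,sre] -> 7 lines: omcw gyazn namy xqeu sre onq krb
Hunk 2: at line 3 remove [xqeu] add [xlb] -> 7 lines: omcw gyazn namy xlb sre onq krb
Hunk 3: at line 4 remove [sre,onq] add [mhtg,ujm,prz] -> 8 lines: omcw gyazn namy xlb mhtg ujm prz krb
Hunk 4: at line 3 remove [xlb,mhtg,ujm] add [kmzn] -> 6 lines: omcw gyazn namy kmzn prz krb
Final line 5: prz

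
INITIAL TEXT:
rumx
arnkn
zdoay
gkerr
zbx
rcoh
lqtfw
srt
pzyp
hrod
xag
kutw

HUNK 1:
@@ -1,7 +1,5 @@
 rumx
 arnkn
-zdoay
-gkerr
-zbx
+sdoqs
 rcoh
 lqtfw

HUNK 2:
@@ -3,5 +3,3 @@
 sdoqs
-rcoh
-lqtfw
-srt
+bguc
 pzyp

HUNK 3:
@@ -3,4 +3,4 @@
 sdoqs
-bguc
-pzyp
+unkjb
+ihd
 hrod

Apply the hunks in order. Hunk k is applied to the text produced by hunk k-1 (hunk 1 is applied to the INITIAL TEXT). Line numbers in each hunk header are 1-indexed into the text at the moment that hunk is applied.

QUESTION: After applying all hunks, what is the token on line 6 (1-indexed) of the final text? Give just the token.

Hunk 1: at line 1 remove [zdoay,gkerr,zbx] add [sdoqs] -> 10 lines: rumx arnkn sdoqs rcoh lqtfw srt pzyp hrod xag kutw
Hunk 2: at line 3 remove [rcoh,lqtfw,srt] add [bguc] -> 8 lines: rumx arnkn sdoqs bguc pzyp hrod xag kutw
Hunk 3: at line 3 remove [bguc,pzyp] add [unkjb,ihd] -> 8 lines: rumx arnkn sdoqs unkjb ihd hrod xag kutw
Final line 6: hrod

Answer: hrod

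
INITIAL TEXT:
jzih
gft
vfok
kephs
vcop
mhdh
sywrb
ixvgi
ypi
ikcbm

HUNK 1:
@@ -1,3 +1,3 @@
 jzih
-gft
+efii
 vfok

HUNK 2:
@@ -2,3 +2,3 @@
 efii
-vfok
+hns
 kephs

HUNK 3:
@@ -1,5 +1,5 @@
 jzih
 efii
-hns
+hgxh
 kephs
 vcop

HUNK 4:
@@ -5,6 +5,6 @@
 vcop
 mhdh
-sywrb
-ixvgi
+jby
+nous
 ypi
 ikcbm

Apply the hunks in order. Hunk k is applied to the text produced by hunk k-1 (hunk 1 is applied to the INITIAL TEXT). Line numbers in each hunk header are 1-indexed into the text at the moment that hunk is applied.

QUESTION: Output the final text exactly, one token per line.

Answer: jzih
efii
hgxh
kephs
vcop
mhdh
jby
nous
ypi
ikcbm

Derivation:
Hunk 1: at line 1 remove [gft] add [efii] -> 10 lines: jzih efii vfok kephs vcop mhdh sywrb ixvgi ypi ikcbm
Hunk 2: at line 2 remove [vfok] add [hns] -> 10 lines: jzih efii hns kephs vcop mhdh sywrb ixvgi ypi ikcbm
Hunk 3: at line 1 remove [hns] add [hgxh] -> 10 lines: jzih efii hgxh kephs vcop mhdh sywrb ixvgi ypi ikcbm
Hunk 4: at line 5 remove [sywrb,ixvgi] add [jby,nous] -> 10 lines: jzih efii hgxh kephs vcop mhdh jby nous ypi ikcbm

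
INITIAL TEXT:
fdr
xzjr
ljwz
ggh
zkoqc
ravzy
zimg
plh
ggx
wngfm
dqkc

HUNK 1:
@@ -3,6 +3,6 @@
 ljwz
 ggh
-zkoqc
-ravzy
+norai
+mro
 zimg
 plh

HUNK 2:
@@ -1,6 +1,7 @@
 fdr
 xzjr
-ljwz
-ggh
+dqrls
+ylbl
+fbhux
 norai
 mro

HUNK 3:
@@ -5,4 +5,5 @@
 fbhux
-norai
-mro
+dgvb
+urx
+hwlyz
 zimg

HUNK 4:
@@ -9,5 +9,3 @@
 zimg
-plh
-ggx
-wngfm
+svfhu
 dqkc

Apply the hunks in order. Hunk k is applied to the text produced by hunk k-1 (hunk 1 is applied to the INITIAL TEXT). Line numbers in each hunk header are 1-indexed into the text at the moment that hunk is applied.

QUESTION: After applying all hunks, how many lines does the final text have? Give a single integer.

Hunk 1: at line 3 remove [zkoqc,ravzy] add [norai,mro] -> 11 lines: fdr xzjr ljwz ggh norai mro zimg plh ggx wngfm dqkc
Hunk 2: at line 1 remove [ljwz,ggh] add [dqrls,ylbl,fbhux] -> 12 lines: fdr xzjr dqrls ylbl fbhux norai mro zimg plh ggx wngfm dqkc
Hunk 3: at line 5 remove [norai,mro] add [dgvb,urx,hwlyz] -> 13 lines: fdr xzjr dqrls ylbl fbhux dgvb urx hwlyz zimg plh ggx wngfm dqkc
Hunk 4: at line 9 remove [plh,ggx,wngfm] add [svfhu] -> 11 lines: fdr xzjr dqrls ylbl fbhux dgvb urx hwlyz zimg svfhu dqkc
Final line count: 11

Answer: 11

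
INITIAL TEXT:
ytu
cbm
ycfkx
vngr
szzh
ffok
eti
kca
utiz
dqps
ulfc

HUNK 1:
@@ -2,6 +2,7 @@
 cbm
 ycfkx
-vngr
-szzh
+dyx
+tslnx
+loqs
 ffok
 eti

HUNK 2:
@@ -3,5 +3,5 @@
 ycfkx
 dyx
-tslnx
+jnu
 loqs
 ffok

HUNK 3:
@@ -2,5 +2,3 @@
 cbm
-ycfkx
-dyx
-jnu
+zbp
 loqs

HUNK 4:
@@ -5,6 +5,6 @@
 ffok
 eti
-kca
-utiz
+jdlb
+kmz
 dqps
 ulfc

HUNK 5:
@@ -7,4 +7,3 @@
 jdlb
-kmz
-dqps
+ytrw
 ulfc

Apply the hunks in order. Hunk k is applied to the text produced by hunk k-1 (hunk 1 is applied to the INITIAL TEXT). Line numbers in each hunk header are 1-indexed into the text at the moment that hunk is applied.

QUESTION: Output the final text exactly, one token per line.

Hunk 1: at line 2 remove [vngr,szzh] add [dyx,tslnx,loqs] -> 12 lines: ytu cbm ycfkx dyx tslnx loqs ffok eti kca utiz dqps ulfc
Hunk 2: at line 3 remove [tslnx] add [jnu] -> 12 lines: ytu cbm ycfkx dyx jnu loqs ffok eti kca utiz dqps ulfc
Hunk 3: at line 2 remove [ycfkx,dyx,jnu] add [zbp] -> 10 lines: ytu cbm zbp loqs ffok eti kca utiz dqps ulfc
Hunk 4: at line 5 remove [kca,utiz] add [jdlb,kmz] -> 10 lines: ytu cbm zbp loqs ffok eti jdlb kmz dqps ulfc
Hunk 5: at line 7 remove [kmz,dqps] add [ytrw] -> 9 lines: ytu cbm zbp loqs ffok eti jdlb ytrw ulfc

Answer: ytu
cbm
zbp
loqs
ffok
eti
jdlb
ytrw
ulfc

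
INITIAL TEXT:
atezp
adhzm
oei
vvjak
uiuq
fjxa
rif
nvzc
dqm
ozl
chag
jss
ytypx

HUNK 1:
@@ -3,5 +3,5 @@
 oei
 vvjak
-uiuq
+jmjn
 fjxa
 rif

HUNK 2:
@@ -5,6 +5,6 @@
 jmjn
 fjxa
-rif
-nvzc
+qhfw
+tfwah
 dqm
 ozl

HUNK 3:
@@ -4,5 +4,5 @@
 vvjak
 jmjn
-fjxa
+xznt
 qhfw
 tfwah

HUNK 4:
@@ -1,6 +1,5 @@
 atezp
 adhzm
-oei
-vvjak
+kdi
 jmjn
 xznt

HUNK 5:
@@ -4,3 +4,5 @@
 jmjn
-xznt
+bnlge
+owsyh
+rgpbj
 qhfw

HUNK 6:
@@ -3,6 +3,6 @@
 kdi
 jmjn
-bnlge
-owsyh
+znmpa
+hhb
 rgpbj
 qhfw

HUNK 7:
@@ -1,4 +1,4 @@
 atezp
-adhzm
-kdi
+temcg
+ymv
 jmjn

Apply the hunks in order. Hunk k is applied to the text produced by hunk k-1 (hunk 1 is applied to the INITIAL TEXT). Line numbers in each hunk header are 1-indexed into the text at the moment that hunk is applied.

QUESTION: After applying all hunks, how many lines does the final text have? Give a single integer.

Answer: 14

Derivation:
Hunk 1: at line 3 remove [uiuq] add [jmjn] -> 13 lines: atezp adhzm oei vvjak jmjn fjxa rif nvzc dqm ozl chag jss ytypx
Hunk 2: at line 5 remove [rif,nvzc] add [qhfw,tfwah] -> 13 lines: atezp adhzm oei vvjak jmjn fjxa qhfw tfwah dqm ozl chag jss ytypx
Hunk 3: at line 4 remove [fjxa] add [xznt] -> 13 lines: atezp adhzm oei vvjak jmjn xznt qhfw tfwah dqm ozl chag jss ytypx
Hunk 4: at line 1 remove [oei,vvjak] add [kdi] -> 12 lines: atezp adhzm kdi jmjn xznt qhfw tfwah dqm ozl chag jss ytypx
Hunk 5: at line 4 remove [xznt] add [bnlge,owsyh,rgpbj] -> 14 lines: atezp adhzm kdi jmjn bnlge owsyh rgpbj qhfw tfwah dqm ozl chag jss ytypx
Hunk 6: at line 3 remove [bnlge,owsyh] add [znmpa,hhb] -> 14 lines: atezp adhzm kdi jmjn znmpa hhb rgpbj qhfw tfwah dqm ozl chag jss ytypx
Hunk 7: at line 1 remove [adhzm,kdi] add [temcg,ymv] -> 14 lines: atezp temcg ymv jmjn znmpa hhb rgpbj qhfw tfwah dqm ozl chag jss ytypx
Final line count: 14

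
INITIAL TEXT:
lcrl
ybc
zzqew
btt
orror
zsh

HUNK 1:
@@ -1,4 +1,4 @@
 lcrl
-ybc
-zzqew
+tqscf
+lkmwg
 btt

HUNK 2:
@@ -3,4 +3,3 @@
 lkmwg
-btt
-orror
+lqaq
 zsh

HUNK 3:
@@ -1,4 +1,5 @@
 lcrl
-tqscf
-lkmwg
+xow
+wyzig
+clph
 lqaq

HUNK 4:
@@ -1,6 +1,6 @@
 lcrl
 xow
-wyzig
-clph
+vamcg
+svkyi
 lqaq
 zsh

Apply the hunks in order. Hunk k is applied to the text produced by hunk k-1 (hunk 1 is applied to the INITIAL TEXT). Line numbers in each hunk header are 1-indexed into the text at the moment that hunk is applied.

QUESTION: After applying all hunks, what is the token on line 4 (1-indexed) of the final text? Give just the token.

Hunk 1: at line 1 remove [ybc,zzqew] add [tqscf,lkmwg] -> 6 lines: lcrl tqscf lkmwg btt orror zsh
Hunk 2: at line 3 remove [btt,orror] add [lqaq] -> 5 lines: lcrl tqscf lkmwg lqaq zsh
Hunk 3: at line 1 remove [tqscf,lkmwg] add [xow,wyzig,clph] -> 6 lines: lcrl xow wyzig clph lqaq zsh
Hunk 4: at line 1 remove [wyzig,clph] add [vamcg,svkyi] -> 6 lines: lcrl xow vamcg svkyi lqaq zsh
Final line 4: svkyi

Answer: svkyi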